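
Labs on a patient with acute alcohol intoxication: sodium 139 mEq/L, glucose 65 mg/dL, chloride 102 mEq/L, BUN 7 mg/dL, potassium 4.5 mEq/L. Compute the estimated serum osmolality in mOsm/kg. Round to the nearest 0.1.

Calculated osmolality = 2·Na + glucose/18 + BUN/2.8
= 2·139 + 65/18 + 7/2.8
= 278 + 3.61 + 2.50
= 284.11 mOsm/kg

284.1 mOsm/kg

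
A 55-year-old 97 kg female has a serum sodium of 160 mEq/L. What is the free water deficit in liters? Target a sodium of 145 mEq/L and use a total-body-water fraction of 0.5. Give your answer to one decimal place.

5.0 L

TBW = 0.5 · 97 = 48.5 L
Free water deficit = TBW · (Na/145 − 1)
= 48.5 · (160/145 − 1)
= 48.5 · 0.1034
= 5.01 L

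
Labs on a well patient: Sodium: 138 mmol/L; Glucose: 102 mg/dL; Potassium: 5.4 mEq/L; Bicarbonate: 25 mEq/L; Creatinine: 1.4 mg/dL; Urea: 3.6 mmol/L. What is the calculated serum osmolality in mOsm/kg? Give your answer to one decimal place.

285.3 mOsm/kg

Calculated osmolality = 2·Na + glucose/18 + urea
= 2·138 + 102/18 + 3.6
= 276 + 5.67 + 3.60
= 285.27 mOsm/kg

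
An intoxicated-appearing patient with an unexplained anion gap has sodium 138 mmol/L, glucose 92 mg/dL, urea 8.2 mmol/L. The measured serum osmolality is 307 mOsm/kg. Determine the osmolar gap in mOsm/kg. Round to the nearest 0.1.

17.7 mOsm/kg

Calculated osmolality = 2·Na + glucose/18 + urea
= 2·138 + 92/18 + 8.2
= 276 + 5.11 + 8.20
= 289.31 mOsm/kg ≈ 289.3 mOsm/kg
Osmolar gap = measured − calculated = 307 − 289.3 = 17.7 mOsm/kg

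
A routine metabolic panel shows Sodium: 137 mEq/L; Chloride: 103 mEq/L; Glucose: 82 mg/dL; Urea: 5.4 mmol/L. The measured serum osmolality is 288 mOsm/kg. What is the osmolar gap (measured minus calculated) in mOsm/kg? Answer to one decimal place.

Calculated osmolality = 2·Na + glucose/18 + urea
= 2·137 + 82/18 + 5.4
= 274 + 4.56 + 5.40
= 283.96 mOsm/kg ≈ 284.0 mOsm/kg
Osmolar gap = measured − calculated = 288 − 284.0 = 4.0 mOsm/kg

4.0 mOsm/kg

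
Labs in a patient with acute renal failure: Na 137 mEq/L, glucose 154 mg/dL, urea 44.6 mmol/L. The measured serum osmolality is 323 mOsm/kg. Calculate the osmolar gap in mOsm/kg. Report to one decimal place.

Calculated osmolality = 2·Na + glucose/18 + urea
= 2·137 + 154/18 + 44.6
= 274 + 8.56 + 44.60
= 327.16 mOsm/kg ≈ 327.2 mOsm/kg
Osmolar gap = measured − calculated = 323 − 327.2 = -4.2 mOsm/kg

-4.2 mOsm/kg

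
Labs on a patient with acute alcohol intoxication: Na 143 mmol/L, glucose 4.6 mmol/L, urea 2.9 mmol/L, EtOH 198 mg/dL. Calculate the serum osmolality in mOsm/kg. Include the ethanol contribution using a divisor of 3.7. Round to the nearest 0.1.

347.0 mOsm/kg

Calculated osmolality = 2·Na + glucose + urea + ethanol/3.7
= 2·143 + 4.6 + 2.9 + 198/3.7
= 286 + 4.60 + 2.90 + 53.51
= 347.01 mOsm/kg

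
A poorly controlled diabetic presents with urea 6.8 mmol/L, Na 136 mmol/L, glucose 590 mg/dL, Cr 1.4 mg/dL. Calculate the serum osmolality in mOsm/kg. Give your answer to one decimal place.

Calculated osmolality = 2·Na + glucose/18 + urea
= 2·136 + 590/18 + 6.8
= 272 + 32.78 + 6.80
= 311.58 mOsm/kg

311.6 mOsm/kg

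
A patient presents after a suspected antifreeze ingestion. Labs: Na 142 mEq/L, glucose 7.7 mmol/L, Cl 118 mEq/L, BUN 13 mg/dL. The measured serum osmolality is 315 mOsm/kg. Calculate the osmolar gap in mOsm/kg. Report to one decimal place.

Calculated osmolality = 2·Na + glucose + BUN/2.8
= 2·142 + 7.7 + 13/2.8
= 284 + 7.70 + 4.64
= 296.34 mOsm/kg ≈ 296.3 mOsm/kg
Osmolar gap = measured − calculated = 315 − 296.3 = 18.7 mOsm/kg

18.7 mOsm/kg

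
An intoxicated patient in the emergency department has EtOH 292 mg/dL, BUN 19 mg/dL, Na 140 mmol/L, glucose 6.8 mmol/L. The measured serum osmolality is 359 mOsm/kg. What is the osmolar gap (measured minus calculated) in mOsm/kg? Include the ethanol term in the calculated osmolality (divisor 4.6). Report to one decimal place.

1.9 mOsm/kg

Calculated osmolality = 2·Na + glucose + BUN/2.8 + ethanol/4.6
= 2·140 + 6.8 + 19/2.8 + 292/4.6
= 280 + 6.80 + 6.79 + 63.48
= 357.07 mOsm/kg ≈ 357.1 mOsm/kg
Osmolar gap = measured − calculated = 359 − 357.1 = 1.9 mOsm/kg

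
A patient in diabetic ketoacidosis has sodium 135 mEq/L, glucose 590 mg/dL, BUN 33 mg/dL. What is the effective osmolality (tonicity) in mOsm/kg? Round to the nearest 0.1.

302.8 mOsm/kg

Effective osmolality excludes urea (freely permeant across cell membranes):
2·Na + glucose/18
= 2·135 + 590/18
= 270 + 32.78
= 302.78 mOsm/kg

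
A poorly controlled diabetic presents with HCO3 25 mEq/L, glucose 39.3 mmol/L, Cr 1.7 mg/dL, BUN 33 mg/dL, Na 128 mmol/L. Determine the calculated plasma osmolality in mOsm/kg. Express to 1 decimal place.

307.1 mOsm/kg

Calculated osmolality = 2·Na + glucose + BUN/2.8
= 2·128 + 39.3 + 33/2.8
= 256 + 39.30 + 11.79
= 307.09 mOsm/kg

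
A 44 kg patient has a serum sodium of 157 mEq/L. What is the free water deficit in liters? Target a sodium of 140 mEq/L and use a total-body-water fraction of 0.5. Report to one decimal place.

2.7 L

TBW = 0.5 · 44 = 22 L
Free water deficit = TBW · (Na/140 − 1)
= 22 · (157/140 − 1)
= 22 · 0.1214
= 2.67 L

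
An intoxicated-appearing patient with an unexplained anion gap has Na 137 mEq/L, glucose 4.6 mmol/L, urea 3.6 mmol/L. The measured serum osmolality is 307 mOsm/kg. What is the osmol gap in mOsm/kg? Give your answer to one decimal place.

Calculated osmolality = 2·Na + glucose + urea
= 2·137 + 4.6 + 3.6
= 274 + 4.60 + 3.60
= 282.2 mOsm/kg ≈ 282.2 mOsm/kg
Osmolar gap = measured − calculated = 307 − 282.2 = 24.8 mOsm/kg

24.8 mOsm/kg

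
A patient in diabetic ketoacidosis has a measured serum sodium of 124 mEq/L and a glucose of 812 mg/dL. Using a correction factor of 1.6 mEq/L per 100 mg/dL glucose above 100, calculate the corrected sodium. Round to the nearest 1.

135 mEq/L

Corrected Na = measured Na + 1.6 · (glucose − 100)/100
= 124 + 1.6 · (812 − 100)/100
= 124 + 11.4
= 135.4 mEq/L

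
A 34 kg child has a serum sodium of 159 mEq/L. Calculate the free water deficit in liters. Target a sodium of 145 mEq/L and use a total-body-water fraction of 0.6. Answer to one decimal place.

2.0 L

TBW = 0.6 · 34 = 20.4 L
Free water deficit = TBW · (Na/145 − 1)
= 20.4 · (159/145 − 1)
= 20.4 · 0.0966
= 1.97 L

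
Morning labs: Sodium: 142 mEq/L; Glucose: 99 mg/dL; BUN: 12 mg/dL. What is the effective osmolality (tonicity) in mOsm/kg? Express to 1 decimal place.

Effective osmolality excludes urea (freely permeant across cell membranes):
2·Na + glucose/18
= 2·142 + 99/18
= 284 + 5.5
= 289.5 mOsm/kg

289.5 mOsm/kg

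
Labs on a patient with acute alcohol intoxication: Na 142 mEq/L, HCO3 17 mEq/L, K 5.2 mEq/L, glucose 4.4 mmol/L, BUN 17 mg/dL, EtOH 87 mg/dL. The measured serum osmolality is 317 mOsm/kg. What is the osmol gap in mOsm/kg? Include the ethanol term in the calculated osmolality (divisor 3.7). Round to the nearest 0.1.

Calculated osmolality = 2·Na + glucose + BUN/2.8 + ethanol/3.7
= 2·142 + 4.4 + 17/2.8 + 87/3.7
= 284 + 4.40 + 6.07 + 23.51
= 317.98 mOsm/kg ≈ 318.0 mOsm/kg
Osmolar gap = measured − calculated = 317 − 318.0 = -1.0 mOsm/kg

-1.0 mOsm/kg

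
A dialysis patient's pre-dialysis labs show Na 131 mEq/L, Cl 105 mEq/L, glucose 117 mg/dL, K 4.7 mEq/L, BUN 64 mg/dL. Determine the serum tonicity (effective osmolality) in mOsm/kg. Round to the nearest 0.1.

Effective osmolality excludes urea (freely permeant across cell membranes):
2·Na + glucose/18
= 2·131 + 117/18
= 262 + 6.5
= 268.5 mOsm/kg

268.5 mOsm/kg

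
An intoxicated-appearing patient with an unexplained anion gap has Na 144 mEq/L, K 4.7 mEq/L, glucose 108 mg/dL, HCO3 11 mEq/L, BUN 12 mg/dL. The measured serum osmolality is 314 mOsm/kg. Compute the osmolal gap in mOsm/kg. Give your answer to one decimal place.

15.7 mOsm/kg

Calculated osmolality = 2·Na + glucose/18 + BUN/2.8
= 2·144 + 108/18 + 12/2.8
= 288 + 6 + 4.29
= 298.29 mOsm/kg ≈ 298.3 mOsm/kg
Osmolar gap = measured − calculated = 314 − 298.3 = 15.7 mOsm/kg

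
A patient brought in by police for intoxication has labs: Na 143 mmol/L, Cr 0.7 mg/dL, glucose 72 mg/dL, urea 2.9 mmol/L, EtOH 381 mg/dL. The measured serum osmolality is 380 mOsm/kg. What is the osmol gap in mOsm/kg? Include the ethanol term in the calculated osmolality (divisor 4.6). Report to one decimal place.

4.3 mOsm/kg

Calculated osmolality = 2·Na + glucose/18 + urea + ethanol/4.6
= 2·143 + 72/18 + 2.9 + 381/4.6
= 286 + 4 + 2.90 + 82.83
= 375.73 mOsm/kg ≈ 375.7 mOsm/kg
Osmolar gap = measured − calculated = 380 − 375.7 = 4.3 mOsm/kg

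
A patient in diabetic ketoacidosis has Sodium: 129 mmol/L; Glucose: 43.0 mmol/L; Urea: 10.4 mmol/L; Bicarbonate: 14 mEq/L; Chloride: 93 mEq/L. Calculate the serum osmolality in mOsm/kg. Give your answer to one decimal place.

311.4 mOsm/kg

Calculated osmolality = 2·Na + glucose + urea
= 2·129 + 43 + 10.4
= 258 + 43 + 10.40
= 311.4 mOsm/kg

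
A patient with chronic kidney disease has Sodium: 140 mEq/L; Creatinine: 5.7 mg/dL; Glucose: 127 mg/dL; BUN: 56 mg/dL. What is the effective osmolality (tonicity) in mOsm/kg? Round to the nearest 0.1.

Effective osmolality excludes urea (freely permeant across cell membranes):
2·Na + glucose/18
= 2·140 + 127/18
= 280 + 7.06
= 287.06 mOsm/kg

287.1 mOsm/kg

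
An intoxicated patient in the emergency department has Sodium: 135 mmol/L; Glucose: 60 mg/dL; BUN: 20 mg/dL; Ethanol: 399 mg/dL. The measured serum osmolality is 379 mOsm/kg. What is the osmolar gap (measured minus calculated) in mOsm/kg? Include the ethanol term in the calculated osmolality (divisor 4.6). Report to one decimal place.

11.8 mOsm/kg

Calculated osmolality = 2·Na + glucose/18 + BUN/2.8 + ethanol/4.6
= 2·135 + 60/18 + 20/2.8 + 399/4.6
= 270 + 3.33 + 7.14 + 86.74
= 367.21 mOsm/kg ≈ 367.2 mOsm/kg
Osmolar gap = measured − calculated = 379 − 367.2 = 11.8 mOsm/kg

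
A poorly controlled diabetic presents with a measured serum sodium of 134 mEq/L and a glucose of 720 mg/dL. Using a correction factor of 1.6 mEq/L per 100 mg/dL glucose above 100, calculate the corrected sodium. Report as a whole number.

Corrected Na = measured Na + 1.6 · (glucose − 100)/100
= 134 + 1.6 · (720 − 100)/100
= 134 + 9.9
= 143.9 mEq/L

144 mEq/L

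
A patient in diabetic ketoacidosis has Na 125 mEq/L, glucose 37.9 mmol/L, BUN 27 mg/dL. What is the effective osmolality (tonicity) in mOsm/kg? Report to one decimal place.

287.9 mOsm/kg

Effective osmolality excludes urea (freely permeant across cell membranes):
2·Na + glucose
= 2·125 + 37.9
= 250 + 37.9
= 287.9 mOsm/kg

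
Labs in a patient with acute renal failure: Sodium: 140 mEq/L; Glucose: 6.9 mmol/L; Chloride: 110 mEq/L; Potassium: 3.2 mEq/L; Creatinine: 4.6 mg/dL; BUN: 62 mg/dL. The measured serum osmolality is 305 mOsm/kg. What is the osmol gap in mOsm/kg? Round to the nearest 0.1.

-4.0 mOsm/kg

Calculated osmolality = 2·Na + glucose + BUN/2.8
= 2·140 + 6.9 + 62/2.8
= 280 + 6.90 + 22.14
= 309.04 mOsm/kg ≈ 309.0 mOsm/kg
Osmolar gap = measured − calculated = 305 − 309.0 = -4.0 mOsm/kg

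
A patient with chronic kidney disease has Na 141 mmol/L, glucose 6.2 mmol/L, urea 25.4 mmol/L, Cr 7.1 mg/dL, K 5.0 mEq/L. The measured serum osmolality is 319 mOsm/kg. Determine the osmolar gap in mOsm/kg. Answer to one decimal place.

5.4 mOsm/kg

Calculated osmolality = 2·Na + glucose + urea
= 2·141 + 6.2 + 25.4
= 282 + 6.20 + 25.40
= 313.6 mOsm/kg ≈ 313.6 mOsm/kg
Osmolar gap = measured − calculated = 319 − 313.6 = 5.4 mOsm/kg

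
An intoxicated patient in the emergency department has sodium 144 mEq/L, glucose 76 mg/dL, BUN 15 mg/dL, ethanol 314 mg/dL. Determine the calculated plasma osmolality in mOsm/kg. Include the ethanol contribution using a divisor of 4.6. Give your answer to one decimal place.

365.8 mOsm/kg

Calculated osmolality = 2·Na + glucose/18 + BUN/2.8 + ethanol/4.6
= 2·144 + 76/18 + 15/2.8 + 314/4.6
= 288 + 4.22 + 5.36 + 68.26
= 365.84 mOsm/kg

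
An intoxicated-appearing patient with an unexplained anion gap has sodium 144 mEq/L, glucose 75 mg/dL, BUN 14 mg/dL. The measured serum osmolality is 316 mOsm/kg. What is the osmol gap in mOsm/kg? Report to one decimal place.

Calculated osmolality = 2·Na + glucose/18 + BUN/2.8
= 2·144 + 75/18 + 14/2.8
= 288 + 4.17 + 5
= 297.17 mOsm/kg ≈ 297.2 mOsm/kg
Osmolar gap = measured − calculated = 316 − 297.2 = 18.8 mOsm/kg

18.8 mOsm/kg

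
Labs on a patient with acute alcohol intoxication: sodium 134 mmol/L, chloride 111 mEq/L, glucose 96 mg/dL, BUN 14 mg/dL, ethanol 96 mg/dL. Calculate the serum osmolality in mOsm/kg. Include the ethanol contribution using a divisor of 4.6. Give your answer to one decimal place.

Calculated osmolality = 2·Na + glucose/18 + BUN/2.8 + ethanol/4.6
= 2·134 + 96/18 + 14/2.8 + 96/4.6
= 268 + 5.33 + 5 + 20.87
= 299.2 mOsm/kg

299.2 mOsm/kg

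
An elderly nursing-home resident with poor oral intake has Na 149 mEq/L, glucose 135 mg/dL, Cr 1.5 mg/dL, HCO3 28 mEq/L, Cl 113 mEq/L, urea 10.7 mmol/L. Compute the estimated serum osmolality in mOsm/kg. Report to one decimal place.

316.2 mOsm/kg

Calculated osmolality = 2·Na + glucose/18 + urea
= 2·149 + 135/18 + 10.7
= 298 + 7.50 + 10.70
= 316.2 mOsm/kg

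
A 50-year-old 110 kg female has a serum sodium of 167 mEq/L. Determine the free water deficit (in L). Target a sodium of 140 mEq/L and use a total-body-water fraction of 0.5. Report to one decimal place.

10.6 L

TBW = 0.5 · 110 = 55 L
Free water deficit = TBW · (Na/140 − 1)
= 55 · (167/140 − 1)
= 55 · 0.1929
= 10.61 L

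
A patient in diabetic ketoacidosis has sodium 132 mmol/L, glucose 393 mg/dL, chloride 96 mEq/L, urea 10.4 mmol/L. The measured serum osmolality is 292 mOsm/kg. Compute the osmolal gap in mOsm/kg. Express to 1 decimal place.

Calculated osmolality = 2·Na + glucose/18 + urea
= 2·132 + 393/18 + 10.4
= 264 + 21.83 + 10.40
= 296.23 mOsm/kg ≈ 296.2 mOsm/kg
Osmolar gap = measured − calculated = 292 − 296.2 = -4.2 mOsm/kg

-4.2 mOsm/kg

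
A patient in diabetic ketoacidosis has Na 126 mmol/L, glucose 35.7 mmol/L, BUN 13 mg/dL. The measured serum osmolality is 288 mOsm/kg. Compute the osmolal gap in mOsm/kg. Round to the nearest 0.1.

Calculated osmolality = 2·Na + glucose + BUN/2.8
= 2·126 + 35.7 + 13/2.8
= 252 + 35.70 + 4.64
= 292.34 mOsm/kg ≈ 292.3 mOsm/kg
Osmolar gap = measured − calculated = 288 − 292.3 = -4.3 mOsm/kg

-4.3 mOsm/kg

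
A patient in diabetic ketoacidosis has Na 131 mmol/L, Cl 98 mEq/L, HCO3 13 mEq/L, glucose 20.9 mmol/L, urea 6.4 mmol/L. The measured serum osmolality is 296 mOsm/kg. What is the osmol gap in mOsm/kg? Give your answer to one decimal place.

6.7 mOsm/kg

Calculated osmolality = 2·Na + glucose + urea
= 2·131 + 20.9 + 6.4
= 262 + 20.90 + 6.40
= 289.3 mOsm/kg ≈ 289.3 mOsm/kg
Osmolar gap = measured − calculated = 296 − 289.3 = 6.7 mOsm/kg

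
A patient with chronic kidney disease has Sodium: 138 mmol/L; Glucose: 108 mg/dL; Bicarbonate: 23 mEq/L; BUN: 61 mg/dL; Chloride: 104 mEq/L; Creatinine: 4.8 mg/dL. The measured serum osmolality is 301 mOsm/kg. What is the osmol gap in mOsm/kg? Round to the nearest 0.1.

Calculated osmolality = 2·Na + glucose/18 + BUN/2.8
= 2·138 + 108/18 + 61/2.8
= 276 + 6 + 21.79
= 303.79 mOsm/kg ≈ 303.8 mOsm/kg
Osmolar gap = measured − calculated = 301 − 303.8 = -2.8 mOsm/kg

-2.8 mOsm/kg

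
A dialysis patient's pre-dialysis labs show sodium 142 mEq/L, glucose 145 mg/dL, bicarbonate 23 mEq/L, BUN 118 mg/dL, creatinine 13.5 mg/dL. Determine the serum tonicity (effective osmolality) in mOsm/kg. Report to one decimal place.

292.1 mOsm/kg

Effective osmolality excludes urea (freely permeant across cell membranes):
2·Na + glucose/18
= 2·142 + 145/18
= 284 + 8.06
= 292.06 mOsm/kg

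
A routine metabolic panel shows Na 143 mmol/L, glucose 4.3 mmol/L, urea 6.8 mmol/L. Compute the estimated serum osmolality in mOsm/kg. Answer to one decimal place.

297.1 mOsm/kg

Calculated osmolality = 2·Na + glucose + urea
= 2·143 + 4.3 + 6.8
= 286 + 4.30 + 6.80
= 297.1 mOsm/kg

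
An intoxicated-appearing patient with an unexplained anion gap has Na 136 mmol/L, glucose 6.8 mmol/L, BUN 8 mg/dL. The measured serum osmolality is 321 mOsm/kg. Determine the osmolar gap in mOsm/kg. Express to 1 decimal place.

Calculated osmolality = 2·Na + glucose + BUN/2.8
= 2·136 + 6.8 + 8/2.8
= 272 + 6.80 + 2.86
= 281.66 mOsm/kg ≈ 281.7 mOsm/kg
Osmolar gap = measured − calculated = 321 − 281.7 = 39.3 mOsm/kg

39.3 mOsm/kg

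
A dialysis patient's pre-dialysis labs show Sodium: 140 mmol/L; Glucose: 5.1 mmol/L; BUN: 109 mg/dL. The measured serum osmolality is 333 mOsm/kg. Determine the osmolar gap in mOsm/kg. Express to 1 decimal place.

Calculated osmolality = 2·Na + glucose + BUN/2.8
= 2·140 + 5.1 + 109/2.8
= 280 + 5.10 + 38.93
= 324.03 mOsm/kg ≈ 324.0 mOsm/kg
Osmolar gap = measured − calculated = 333 − 324.0 = 9.0 mOsm/kg

9.0 mOsm/kg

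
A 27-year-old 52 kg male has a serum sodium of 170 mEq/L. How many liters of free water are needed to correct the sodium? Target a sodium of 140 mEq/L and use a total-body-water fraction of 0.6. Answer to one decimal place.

TBW = 0.6 · 52 = 31.2 L
Free water deficit = TBW · (Na/140 − 1)
= 31.2 · (170/140 − 1)
= 31.2 · 0.2143
= 6.69 L

6.7 L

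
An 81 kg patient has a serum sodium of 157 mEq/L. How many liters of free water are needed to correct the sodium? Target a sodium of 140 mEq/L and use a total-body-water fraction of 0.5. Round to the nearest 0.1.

TBW = 0.5 · 81 = 40.5 L
Free water deficit = TBW · (Na/140 − 1)
= 40.5 · (157/140 − 1)
= 40.5 · 0.1214
= 4.92 L

4.9 L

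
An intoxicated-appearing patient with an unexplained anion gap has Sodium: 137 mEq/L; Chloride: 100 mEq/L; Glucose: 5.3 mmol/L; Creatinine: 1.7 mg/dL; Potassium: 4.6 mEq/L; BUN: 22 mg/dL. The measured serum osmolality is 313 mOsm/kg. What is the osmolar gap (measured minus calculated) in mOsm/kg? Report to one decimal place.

Calculated osmolality = 2·Na + glucose + BUN/2.8
= 2·137 + 5.3 + 22/2.8
= 274 + 5.30 + 7.86
= 287.16 mOsm/kg ≈ 287.2 mOsm/kg
Osmolar gap = measured − calculated = 313 − 287.2 = 25.8 mOsm/kg

25.8 mOsm/kg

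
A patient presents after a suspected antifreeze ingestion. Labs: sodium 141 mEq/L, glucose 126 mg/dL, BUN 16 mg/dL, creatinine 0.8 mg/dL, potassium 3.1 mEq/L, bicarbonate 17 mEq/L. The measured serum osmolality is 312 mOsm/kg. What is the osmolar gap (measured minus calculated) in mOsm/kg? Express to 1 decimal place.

17.3 mOsm/kg

Calculated osmolality = 2·Na + glucose/18 + BUN/2.8
= 2·141 + 126/18 + 16/2.8
= 282 + 7 + 5.71
= 294.71 mOsm/kg ≈ 294.7 mOsm/kg
Osmolar gap = measured − calculated = 312 − 294.7 = 17.3 mOsm/kg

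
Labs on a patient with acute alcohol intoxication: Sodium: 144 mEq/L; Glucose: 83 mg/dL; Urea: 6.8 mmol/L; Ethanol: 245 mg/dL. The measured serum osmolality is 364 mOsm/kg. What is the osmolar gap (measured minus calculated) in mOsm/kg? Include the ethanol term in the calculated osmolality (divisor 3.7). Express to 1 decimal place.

-1.6 mOsm/kg

Calculated osmolality = 2·Na + glucose/18 + urea + ethanol/3.7
= 2·144 + 83/18 + 6.8 + 245/3.7
= 288 + 4.61 + 6.80 + 66.22
= 365.63 mOsm/kg ≈ 365.6 mOsm/kg
Osmolar gap = measured − calculated = 364 − 365.6 = -1.6 mOsm/kg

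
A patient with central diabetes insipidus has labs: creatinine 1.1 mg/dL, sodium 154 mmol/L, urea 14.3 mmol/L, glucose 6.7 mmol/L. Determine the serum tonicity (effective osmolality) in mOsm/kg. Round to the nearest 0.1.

Effective osmolality excludes urea (freely permeant across cell membranes):
2·Na + glucose
= 2·154 + 6.7
= 308 + 6.7
= 314.7 mOsm/kg

314.7 mOsm/kg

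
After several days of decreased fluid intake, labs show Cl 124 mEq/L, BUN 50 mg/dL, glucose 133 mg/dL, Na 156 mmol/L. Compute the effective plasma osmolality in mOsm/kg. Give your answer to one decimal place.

319.4 mOsm/kg

Effective osmolality excludes urea (freely permeant across cell membranes):
2·Na + glucose/18
= 2·156 + 133/18
= 312 + 7.39
= 319.39 mOsm/kg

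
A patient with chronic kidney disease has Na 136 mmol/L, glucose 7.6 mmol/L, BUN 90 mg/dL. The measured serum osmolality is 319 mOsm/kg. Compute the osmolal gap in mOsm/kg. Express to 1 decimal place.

7.3 mOsm/kg

Calculated osmolality = 2·Na + glucose + BUN/2.8
= 2·136 + 7.6 + 90/2.8
= 272 + 7.60 + 32.14
= 311.74 mOsm/kg ≈ 311.7 mOsm/kg
Osmolar gap = measured − calculated = 319 − 311.7 = 7.3 mOsm/kg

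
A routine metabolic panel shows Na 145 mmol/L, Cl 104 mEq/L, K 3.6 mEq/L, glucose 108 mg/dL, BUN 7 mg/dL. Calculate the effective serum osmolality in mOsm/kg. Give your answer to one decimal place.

Effective osmolality excludes urea (freely permeant across cell membranes):
2·Na + glucose/18
= 2·145 + 108/18
= 290 + 6
= 296 mOsm/kg

296.0 mOsm/kg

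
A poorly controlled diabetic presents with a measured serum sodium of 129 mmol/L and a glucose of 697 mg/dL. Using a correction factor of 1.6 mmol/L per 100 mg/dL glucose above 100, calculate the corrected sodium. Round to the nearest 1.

Corrected Na = measured Na + 1.6 · (glucose − 100)/100
= 129 + 1.6 · (697 − 100)/100
= 129 + 9.6
= 138.6 mmol/L

139 mmol/L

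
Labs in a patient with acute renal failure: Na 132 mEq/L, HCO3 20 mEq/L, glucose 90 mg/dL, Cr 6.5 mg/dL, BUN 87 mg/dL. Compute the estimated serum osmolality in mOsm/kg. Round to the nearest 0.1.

300.1 mOsm/kg

Calculated osmolality = 2·Na + glucose/18 + BUN/2.8
= 2·132 + 90/18 + 87/2.8
= 264 + 5 + 31.07
= 300.07 mOsm/kg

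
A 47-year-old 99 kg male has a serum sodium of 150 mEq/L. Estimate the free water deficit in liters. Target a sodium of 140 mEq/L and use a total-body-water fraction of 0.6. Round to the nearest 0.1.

TBW = 0.6 · 99 = 59.4 L
Free water deficit = TBW · (Na/140 − 1)
= 59.4 · (150/140 − 1)
= 59.4 · 0.0714
= 4.24 L

4.2 L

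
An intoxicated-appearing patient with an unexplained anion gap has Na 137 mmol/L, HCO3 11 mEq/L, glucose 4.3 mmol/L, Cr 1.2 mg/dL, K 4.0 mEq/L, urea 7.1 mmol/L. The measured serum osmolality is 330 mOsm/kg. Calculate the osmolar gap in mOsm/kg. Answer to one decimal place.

44.6 mOsm/kg

Calculated osmolality = 2·Na + glucose + urea
= 2·137 + 4.3 + 7.1
= 274 + 4.30 + 7.10
= 285.4 mOsm/kg ≈ 285.4 mOsm/kg
Osmolar gap = measured − calculated = 330 − 285.4 = 44.6 mOsm/kg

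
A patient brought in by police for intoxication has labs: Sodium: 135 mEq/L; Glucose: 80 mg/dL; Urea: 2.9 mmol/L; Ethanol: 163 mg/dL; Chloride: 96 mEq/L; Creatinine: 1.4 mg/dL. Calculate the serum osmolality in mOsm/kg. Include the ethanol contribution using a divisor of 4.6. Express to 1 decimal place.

312.8 mOsm/kg

Calculated osmolality = 2·Na + glucose/18 + urea + ethanol/4.6
= 2·135 + 80/18 + 2.9 + 163/4.6
= 270 + 4.44 + 2.90 + 35.43
= 312.77 mOsm/kg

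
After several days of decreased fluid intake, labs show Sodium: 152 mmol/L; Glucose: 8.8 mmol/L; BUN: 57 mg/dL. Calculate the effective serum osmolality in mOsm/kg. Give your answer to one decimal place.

Effective osmolality excludes urea (freely permeant across cell membranes):
2·Na + glucose
= 2·152 + 8.8
= 304 + 8.8
= 312.8 mOsm/kg

312.8 mOsm/kg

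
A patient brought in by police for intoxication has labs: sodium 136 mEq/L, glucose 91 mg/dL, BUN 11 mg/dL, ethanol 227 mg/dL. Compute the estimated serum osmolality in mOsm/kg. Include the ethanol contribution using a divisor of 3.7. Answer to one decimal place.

342.3 mOsm/kg

Calculated osmolality = 2·Na + glucose/18 + BUN/2.8 + ethanol/3.7
= 2·136 + 91/18 + 11/2.8 + 227/3.7
= 272 + 5.06 + 3.93 + 61.35
= 342.34 mOsm/kg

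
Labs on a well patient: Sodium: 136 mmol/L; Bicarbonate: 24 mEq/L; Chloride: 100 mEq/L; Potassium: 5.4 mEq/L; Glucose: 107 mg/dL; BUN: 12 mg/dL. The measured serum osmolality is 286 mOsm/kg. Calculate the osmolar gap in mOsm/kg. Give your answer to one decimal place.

3.8 mOsm/kg

Calculated osmolality = 2·Na + glucose/18 + BUN/2.8
= 2·136 + 107/18 + 12/2.8
= 272 + 5.94 + 4.29
= 282.23 mOsm/kg ≈ 282.2 mOsm/kg
Osmolar gap = measured − calculated = 286 − 282.2 = 3.8 mOsm/kg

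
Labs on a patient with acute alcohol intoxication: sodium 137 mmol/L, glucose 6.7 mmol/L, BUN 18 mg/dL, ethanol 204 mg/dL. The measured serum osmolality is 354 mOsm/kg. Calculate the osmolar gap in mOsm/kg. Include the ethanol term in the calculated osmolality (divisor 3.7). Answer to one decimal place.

11.7 mOsm/kg

Calculated osmolality = 2·Na + glucose + BUN/2.8 + ethanol/3.7
= 2·137 + 6.7 + 18/2.8 + 204/3.7
= 274 + 6.70 + 6.43 + 55.14
= 342.27 mOsm/kg ≈ 342.3 mOsm/kg
Osmolar gap = measured − calculated = 354 − 342.3 = 11.7 mOsm/kg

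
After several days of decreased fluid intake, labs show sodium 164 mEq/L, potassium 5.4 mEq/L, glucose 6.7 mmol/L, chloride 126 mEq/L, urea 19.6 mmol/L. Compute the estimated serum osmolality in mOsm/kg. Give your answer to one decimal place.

Calculated osmolality = 2·Na + glucose + urea
= 2·164 + 6.7 + 19.6
= 328 + 6.70 + 19.60
= 354.3 mOsm/kg

354.3 mOsm/kg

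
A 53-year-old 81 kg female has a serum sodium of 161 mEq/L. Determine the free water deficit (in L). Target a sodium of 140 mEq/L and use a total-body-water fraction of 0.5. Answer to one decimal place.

6.1 L

TBW = 0.5 · 81 = 40.5 L
Free water deficit = TBW · (Na/140 − 1)
= 40.5 · (161/140 − 1)
= 40.5 · 0.15
= 6.08 L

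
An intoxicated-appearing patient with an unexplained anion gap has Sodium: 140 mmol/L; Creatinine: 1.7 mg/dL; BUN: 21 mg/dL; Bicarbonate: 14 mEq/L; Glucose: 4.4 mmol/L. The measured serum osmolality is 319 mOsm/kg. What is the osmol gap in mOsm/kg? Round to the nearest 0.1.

27.1 mOsm/kg

Calculated osmolality = 2·Na + glucose + BUN/2.8
= 2·140 + 4.4 + 21/2.8
= 280 + 4.40 + 7.50
= 291.9 mOsm/kg ≈ 291.9 mOsm/kg
Osmolar gap = measured − calculated = 319 − 291.9 = 27.1 mOsm/kg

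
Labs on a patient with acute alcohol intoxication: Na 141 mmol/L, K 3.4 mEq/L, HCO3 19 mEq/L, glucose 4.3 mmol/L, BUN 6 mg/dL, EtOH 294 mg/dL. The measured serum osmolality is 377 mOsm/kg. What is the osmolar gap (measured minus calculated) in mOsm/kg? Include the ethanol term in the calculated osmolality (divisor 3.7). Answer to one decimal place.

Calculated osmolality = 2·Na + glucose + BUN/2.8 + ethanol/3.7
= 2·141 + 4.3 + 6/2.8 + 294/3.7
= 282 + 4.30 + 2.14 + 79.46
= 367.9 mOsm/kg ≈ 367.9 mOsm/kg
Osmolar gap = measured − calculated = 377 − 367.9 = 9.1 mOsm/kg

9.1 mOsm/kg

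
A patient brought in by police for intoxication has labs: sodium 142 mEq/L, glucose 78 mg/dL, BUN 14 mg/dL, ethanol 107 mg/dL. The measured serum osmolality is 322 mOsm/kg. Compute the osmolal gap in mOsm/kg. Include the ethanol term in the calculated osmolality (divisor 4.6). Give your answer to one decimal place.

5.4 mOsm/kg

Calculated osmolality = 2·Na + glucose/18 + BUN/2.8 + ethanol/4.6
= 2·142 + 78/18 + 14/2.8 + 107/4.6
= 284 + 4.33 + 5 + 23.26
= 316.59 mOsm/kg ≈ 316.6 mOsm/kg
Osmolar gap = measured − calculated = 322 − 316.6 = 5.4 mOsm/kg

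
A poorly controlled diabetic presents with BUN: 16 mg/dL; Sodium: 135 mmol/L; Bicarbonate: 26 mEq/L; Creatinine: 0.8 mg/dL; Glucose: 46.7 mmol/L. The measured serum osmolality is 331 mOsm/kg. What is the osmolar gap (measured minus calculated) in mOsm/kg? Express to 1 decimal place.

Calculated osmolality = 2·Na + glucose + BUN/2.8
= 2·135 + 46.7 + 16/2.8
= 270 + 46.70 + 5.71
= 322.41 mOsm/kg ≈ 322.4 mOsm/kg
Osmolar gap = measured − calculated = 331 − 322.4 = 8.6 mOsm/kg

8.6 mOsm/kg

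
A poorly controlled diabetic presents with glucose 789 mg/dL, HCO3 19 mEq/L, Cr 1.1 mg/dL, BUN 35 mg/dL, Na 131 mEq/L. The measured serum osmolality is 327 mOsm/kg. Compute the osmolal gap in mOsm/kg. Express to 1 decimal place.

8.7 mOsm/kg

Calculated osmolality = 2·Na + glucose/18 + BUN/2.8
= 2·131 + 789/18 + 35/2.8
= 262 + 43.83 + 12.50
= 318.33 mOsm/kg ≈ 318.3 mOsm/kg
Osmolar gap = measured − calculated = 327 − 318.3 = 8.7 mOsm/kg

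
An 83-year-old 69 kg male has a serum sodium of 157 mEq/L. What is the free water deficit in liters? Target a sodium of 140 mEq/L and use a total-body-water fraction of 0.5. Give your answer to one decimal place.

4.2 L

TBW = 0.5 · 69 = 34.5 L
Free water deficit = TBW · (Na/140 − 1)
= 34.5 · (157/140 − 1)
= 34.5 · 0.1214
= 4.19 L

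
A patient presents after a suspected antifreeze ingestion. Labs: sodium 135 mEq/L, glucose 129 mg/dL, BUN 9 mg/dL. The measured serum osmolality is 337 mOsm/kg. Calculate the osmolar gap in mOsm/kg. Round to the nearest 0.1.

56.6 mOsm/kg

Calculated osmolality = 2·Na + glucose/18 + BUN/2.8
= 2·135 + 129/18 + 9/2.8
= 270 + 7.17 + 3.21
= 280.38 mOsm/kg ≈ 280.4 mOsm/kg
Osmolar gap = measured − calculated = 337 − 280.4 = 56.6 mOsm/kg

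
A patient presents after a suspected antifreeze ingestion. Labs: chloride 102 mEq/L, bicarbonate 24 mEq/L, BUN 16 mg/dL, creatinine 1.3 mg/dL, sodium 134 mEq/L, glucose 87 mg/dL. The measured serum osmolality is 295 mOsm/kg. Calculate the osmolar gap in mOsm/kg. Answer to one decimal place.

Calculated osmolality = 2·Na + glucose/18 + BUN/2.8
= 2·134 + 87/18 + 16/2.8
= 268 + 4.83 + 5.71
= 278.54 mOsm/kg ≈ 278.5 mOsm/kg
Osmolar gap = measured − calculated = 295 − 278.5 = 16.5 mOsm/kg

16.5 mOsm/kg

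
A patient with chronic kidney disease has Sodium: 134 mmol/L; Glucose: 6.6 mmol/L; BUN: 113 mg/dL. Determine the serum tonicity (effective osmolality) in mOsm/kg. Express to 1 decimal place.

274.6 mOsm/kg

Effective osmolality excludes urea (freely permeant across cell membranes):
2·Na + glucose
= 2·134 + 6.6
= 268 + 6.6
= 274.6 mOsm/kg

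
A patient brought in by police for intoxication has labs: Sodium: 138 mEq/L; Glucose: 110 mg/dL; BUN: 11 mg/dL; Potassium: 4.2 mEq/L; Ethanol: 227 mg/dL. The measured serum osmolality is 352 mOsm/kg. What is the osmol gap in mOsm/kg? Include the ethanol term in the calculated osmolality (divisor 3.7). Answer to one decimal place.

Calculated osmolality = 2·Na + glucose/18 + BUN/2.8 + ethanol/3.7
= 2·138 + 110/18 + 11/2.8 + 227/3.7
= 276 + 6.11 + 3.93 + 61.35
= 347.39 mOsm/kg ≈ 347.4 mOsm/kg
Osmolar gap = measured − calculated = 352 − 347.4 = 4.6 mOsm/kg

4.6 mOsm/kg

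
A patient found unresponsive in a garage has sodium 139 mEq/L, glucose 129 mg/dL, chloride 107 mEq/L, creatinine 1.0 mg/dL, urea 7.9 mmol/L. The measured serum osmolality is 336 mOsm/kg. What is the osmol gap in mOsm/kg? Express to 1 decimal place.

42.9 mOsm/kg

Calculated osmolality = 2·Na + glucose/18 + urea
= 2·139 + 129/18 + 7.9
= 278 + 7.17 + 7.90
= 293.07 mOsm/kg ≈ 293.1 mOsm/kg
Osmolar gap = measured − calculated = 336 − 293.1 = 42.9 mOsm/kg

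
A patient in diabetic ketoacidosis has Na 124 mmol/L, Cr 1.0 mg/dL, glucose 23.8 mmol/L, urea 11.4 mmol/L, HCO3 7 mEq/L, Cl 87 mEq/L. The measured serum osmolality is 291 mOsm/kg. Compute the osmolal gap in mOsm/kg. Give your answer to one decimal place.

7.8 mOsm/kg

Calculated osmolality = 2·Na + glucose + urea
= 2·124 + 23.8 + 11.4
= 248 + 23.80 + 11.40
= 283.2 mOsm/kg ≈ 283.2 mOsm/kg
Osmolar gap = measured − calculated = 291 − 283.2 = 7.8 mOsm/kg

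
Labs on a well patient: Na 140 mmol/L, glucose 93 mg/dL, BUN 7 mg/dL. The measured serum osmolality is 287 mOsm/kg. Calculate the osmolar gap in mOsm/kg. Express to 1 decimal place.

Calculated osmolality = 2·Na + glucose/18 + BUN/2.8
= 2·140 + 93/18 + 7/2.8
= 280 + 5.17 + 2.50
= 287.67 mOsm/kg ≈ 287.7 mOsm/kg
Osmolar gap = measured − calculated = 287 − 287.7 = -0.7 mOsm/kg

-0.7 mOsm/kg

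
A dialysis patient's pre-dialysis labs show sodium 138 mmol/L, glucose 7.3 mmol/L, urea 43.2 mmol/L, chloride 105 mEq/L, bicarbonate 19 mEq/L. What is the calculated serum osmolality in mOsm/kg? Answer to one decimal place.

Calculated osmolality = 2·Na + glucose + urea
= 2·138 + 7.3 + 43.2
= 276 + 7.30 + 43.20
= 326.5 mOsm/kg

326.5 mOsm/kg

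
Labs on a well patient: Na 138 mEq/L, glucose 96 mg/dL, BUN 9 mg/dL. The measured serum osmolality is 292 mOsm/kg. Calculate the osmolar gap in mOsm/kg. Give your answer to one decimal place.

7.5 mOsm/kg

Calculated osmolality = 2·Na + glucose/18 + BUN/2.8
= 2·138 + 96/18 + 9/2.8
= 276 + 5.33 + 3.21
= 284.54 mOsm/kg ≈ 284.5 mOsm/kg
Osmolar gap = measured − calculated = 292 − 284.5 = 7.5 mOsm/kg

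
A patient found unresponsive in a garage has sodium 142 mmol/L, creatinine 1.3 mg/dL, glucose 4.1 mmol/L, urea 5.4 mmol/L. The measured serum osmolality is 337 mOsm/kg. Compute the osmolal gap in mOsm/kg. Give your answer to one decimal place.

Calculated osmolality = 2·Na + glucose + urea
= 2·142 + 4.1 + 5.4
= 284 + 4.10 + 5.40
= 293.5 mOsm/kg ≈ 293.5 mOsm/kg
Osmolar gap = measured − calculated = 337 − 293.5 = 43.5 mOsm/kg

43.5 mOsm/kg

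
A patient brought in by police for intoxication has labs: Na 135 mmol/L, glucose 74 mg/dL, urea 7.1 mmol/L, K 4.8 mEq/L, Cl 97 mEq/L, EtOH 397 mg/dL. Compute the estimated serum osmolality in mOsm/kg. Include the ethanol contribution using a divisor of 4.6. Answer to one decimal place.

367.5 mOsm/kg

Calculated osmolality = 2·Na + glucose/18 + urea + ethanol/4.6
= 2·135 + 74/18 + 7.1 + 397/4.6
= 270 + 4.11 + 7.10 + 86.30
= 367.51 mOsm/kg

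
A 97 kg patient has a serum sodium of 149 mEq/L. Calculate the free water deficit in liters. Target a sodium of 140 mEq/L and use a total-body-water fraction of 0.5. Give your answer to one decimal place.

TBW = 0.5 · 97 = 48.5 L
Free water deficit = TBW · (Na/140 − 1)
= 48.5 · (149/140 − 1)
= 48.5 · 0.0643
= 3.12 L

3.1 L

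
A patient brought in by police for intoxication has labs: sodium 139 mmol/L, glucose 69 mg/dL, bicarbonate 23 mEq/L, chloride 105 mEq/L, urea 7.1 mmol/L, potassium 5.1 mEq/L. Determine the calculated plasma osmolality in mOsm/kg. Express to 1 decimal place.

288.9 mOsm/kg

Calculated osmolality = 2·Na + glucose/18 + urea
= 2·139 + 69/18 + 7.1
= 278 + 3.83 + 7.10
= 288.93 mOsm/kg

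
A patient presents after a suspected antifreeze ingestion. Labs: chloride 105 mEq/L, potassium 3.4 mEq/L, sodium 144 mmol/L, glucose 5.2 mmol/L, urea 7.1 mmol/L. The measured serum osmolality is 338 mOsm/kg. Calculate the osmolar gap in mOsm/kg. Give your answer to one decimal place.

37.7 mOsm/kg

Calculated osmolality = 2·Na + glucose + urea
= 2·144 + 5.2 + 7.1
= 288 + 5.20 + 7.10
= 300.3 mOsm/kg ≈ 300.3 mOsm/kg
Osmolar gap = measured − calculated = 338 − 300.3 = 37.7 mOsm/kg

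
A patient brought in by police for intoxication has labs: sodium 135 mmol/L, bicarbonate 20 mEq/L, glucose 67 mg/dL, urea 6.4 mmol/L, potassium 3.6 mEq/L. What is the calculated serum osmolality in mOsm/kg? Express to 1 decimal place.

Calculated osmolality = 2·Na + glucose/18 + urea
= 2·135 + 67/18 + 6.4
= 270 + 3.72 + 6.40
= 280.12 mOsm/kg

280.1 mOsm/kg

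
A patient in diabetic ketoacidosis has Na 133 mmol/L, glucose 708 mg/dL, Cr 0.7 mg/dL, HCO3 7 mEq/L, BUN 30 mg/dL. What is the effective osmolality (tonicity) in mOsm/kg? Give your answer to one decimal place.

Effective osmolality excludes urea (freely permeant across cell membranes):
2·Na + glucose/18
= 2·133 + 708/18
= 266 + 39.33
= 305.33 mOsm/kg

305.3 mOsm/kg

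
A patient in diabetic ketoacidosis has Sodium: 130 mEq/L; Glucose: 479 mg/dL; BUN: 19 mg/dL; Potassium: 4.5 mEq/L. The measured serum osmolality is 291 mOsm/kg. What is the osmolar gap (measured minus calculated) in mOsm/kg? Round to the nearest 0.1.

-2.4 mOsm/kg

Calculated osmolality = 2·Na + glucose/18 + BUN/2.8
= 2·130 + 479/18 + 19/2.8
= 260 + 26.61 + 6.79
= 293.4 mOsm/kg ≈ 293.4 mOsm/kg
Osmolar gap = measured − calculated = 291 − 293.4 = -2.4 mOsm/kg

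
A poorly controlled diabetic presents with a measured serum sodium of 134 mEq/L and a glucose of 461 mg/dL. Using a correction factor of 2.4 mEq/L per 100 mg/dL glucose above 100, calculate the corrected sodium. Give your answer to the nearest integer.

143 mEq/L

Corrected Na = measured Na + 2.4 · (glucose − 100)/100
= 134 + 2.4 · (461 − 100)/100
= 134 + 8.7
= 142.7 mEq/L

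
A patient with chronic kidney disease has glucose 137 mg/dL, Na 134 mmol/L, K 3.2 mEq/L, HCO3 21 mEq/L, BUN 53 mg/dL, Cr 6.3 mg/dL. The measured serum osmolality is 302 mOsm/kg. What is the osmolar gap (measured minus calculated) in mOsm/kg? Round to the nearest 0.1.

7.5 mOsm/kg

Calculated osmolality = 2·Na + glucose/18 + BUN/2.8
= 2·134 + 137/18 + 53/2.8
= 268 + 7.61 + 18.93
= 294.54 mOsm/kg ≈ 294.5 mOsm/kg
Osmolar gap = measured − calculated = 302 − 294.5 = 7.5 mOsm/kg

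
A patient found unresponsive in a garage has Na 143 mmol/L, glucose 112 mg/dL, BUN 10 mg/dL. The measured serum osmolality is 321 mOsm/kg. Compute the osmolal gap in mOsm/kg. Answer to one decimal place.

Calculated osmolality = 2·Na + glucose/18 + BUN/2.8
= 2·143 + 112/18 + 10/2.8
= 286 + 6.22 + 3.57
= 295.79 mOsm/kg ≈ 295.8 mOsm/kg
Osmolar gap = measured − calculated = 321 − 295.8 = 25.2 mOsm/kg

25.2 mOsm/kg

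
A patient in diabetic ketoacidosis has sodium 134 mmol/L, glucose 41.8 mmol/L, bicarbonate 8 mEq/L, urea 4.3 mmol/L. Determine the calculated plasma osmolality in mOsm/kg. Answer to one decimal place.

314.1 mOsm/kg

Calculated osmolality = 2·Na + glucose + urea
= 2·134 + 41.8 + 4.3
= 268 + 41.80 + 4.30
= 314.1 mOsm/kg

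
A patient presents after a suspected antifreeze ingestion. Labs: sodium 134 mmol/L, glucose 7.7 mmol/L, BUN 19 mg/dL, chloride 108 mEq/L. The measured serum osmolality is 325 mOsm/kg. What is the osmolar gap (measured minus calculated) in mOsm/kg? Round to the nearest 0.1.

Calculated osmolality = 2·Na + glucose + BUN/2.8
= 2·134 + 7.7 + 19/2.8
= 268 + 7.70 + 6.79
= 282.49 mOsm/kg ≈ 282.5 mOsm/kg
Osmolar gap = measured − calculated = 325 − 282.5 = 42.5 mOsm/kg

42.5 mOsm/kg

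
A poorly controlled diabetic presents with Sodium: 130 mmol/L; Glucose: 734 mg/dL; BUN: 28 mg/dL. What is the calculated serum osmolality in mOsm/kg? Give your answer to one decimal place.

310.8 mOsm/kg

Calculated osmolality = 2·Na + glucose/18 + BUN/2.8
= 2·130 + 734/18 + 28/2.8
= 260 + 40.78 + 10
= 310.78 mOsm/kg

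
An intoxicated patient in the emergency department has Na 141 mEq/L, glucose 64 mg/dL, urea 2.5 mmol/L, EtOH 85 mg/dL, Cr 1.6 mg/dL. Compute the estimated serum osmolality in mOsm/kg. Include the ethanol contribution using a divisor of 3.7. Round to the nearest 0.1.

Calculated osmolality = 2·Na + glucose/18 + urea + ethanol/3.7
= 2·141 + 64/18 + 2.5 + 85/3.7
= 282 + 3.56 + 2.50 + 22.97
= 311.03 mOsm/kg

311.0 mOsm/kg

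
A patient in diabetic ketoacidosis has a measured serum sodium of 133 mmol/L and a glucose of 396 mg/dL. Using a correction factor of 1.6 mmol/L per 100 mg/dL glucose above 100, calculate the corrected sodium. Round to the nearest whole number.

138 mmol/L

Corrected Na = measured Na + 1.6 · (glucose − 100)/100
= 133 + 1.6 · (396 − 100)/100
= 133 + 4.7
= 137.7 mmol/L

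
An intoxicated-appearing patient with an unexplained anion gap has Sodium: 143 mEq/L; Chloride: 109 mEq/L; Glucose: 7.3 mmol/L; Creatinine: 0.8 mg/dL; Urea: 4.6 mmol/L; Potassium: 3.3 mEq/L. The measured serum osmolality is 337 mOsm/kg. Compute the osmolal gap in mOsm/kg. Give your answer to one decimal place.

Calculated osmolality = 2·Na + glucose + urea
= 2·143 + 7.3 + 4.6
= 286 + 7.30 + 4.60
= 297.9 mOsm/kg ≈ 297.9 mOsm/kg
Osmolar gap = measured − calculated = 337 − 297.9 = 39.1 mOsm/kg

39.1 mOsm/kg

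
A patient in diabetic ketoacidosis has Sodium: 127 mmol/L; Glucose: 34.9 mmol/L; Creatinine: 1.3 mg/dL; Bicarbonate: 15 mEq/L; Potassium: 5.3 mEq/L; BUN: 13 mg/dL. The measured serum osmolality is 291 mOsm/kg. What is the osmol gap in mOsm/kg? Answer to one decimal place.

-2.5 mOsm/kg

Calculated osmolality = 2·Na + glucose + BUN/2.8
= 2·127 + 34.9 + 13/2.8
= 254 + 34.90 + 4.64
= 293.54 mOsm/kg ≈ 293.5 mOsm/kg
Osmolar gap = measured − calculated = 291 − 293.5 = -2.5 mOsm/kg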